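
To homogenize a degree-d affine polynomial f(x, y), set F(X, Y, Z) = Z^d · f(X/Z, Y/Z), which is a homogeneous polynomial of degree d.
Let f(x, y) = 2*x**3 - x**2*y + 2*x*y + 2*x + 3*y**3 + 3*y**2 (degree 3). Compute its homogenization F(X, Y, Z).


F(X, Y, Z) = 2*X**3 - X**2*Y + 2*X*Y*Z + 2*X*Z**2 + 3*Y**3 + 3*Y**2*Z

deg(f) = 3.
Substitute x = X/Z, y = Y/Z into f, then multiply by Z^3.
  monomial 2·x^3·y^0 ↦ 2·X^3·Y^0·Z^0.
  monomial -1·x^2·y^1 ↦ -1·X^2·Y^1·Z^0.
  monomial 2·x^1·y^1 ↦ 2·X^1·Y^1·Z^1.
  monomial 2·x^1·y^0 ↦ 2·X^1·Y^0·Z^2.
  monomial 3·x^0·y^3 ↦ 3·X^0·Y^3·Z^0.
  monomial 3·x^0·y^2 ↦ 3·X^0·Y^2·Z^1.
Collecting: F(X, Y, Z) = 2*X**3 - X**2*Y + 2*X*Y*Z + 2*X*Z**2 + 3*Y**3 + 3*Y**2*Z.


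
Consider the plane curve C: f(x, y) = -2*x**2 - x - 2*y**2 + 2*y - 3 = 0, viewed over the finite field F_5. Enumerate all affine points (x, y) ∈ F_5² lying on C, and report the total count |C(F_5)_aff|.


Affine F_5-points: {(0, 3), (1, 2), (1, 4), (2, 3)}; count = 4.

For each of the 25 pairs (x, y) ∈ F_5², evaluate f(x, y) mod 5. Record the zeros.
  x = 0: [0↦2, 1↦2, 2↦3, 3↦0, 4↦3]  zeros at y ∈ {3}
  x = 1: [0↦4, 1↦4, 2↦0, 3↦2, 4↦0]  zeros at y ∈ {2, 4}
  x = 2: [0↦2, 1↦2, 2↦3, 3↦0, 4↦3]  zeros at y ∈ {3}
  x = 3: [0↦1, 1↦1, 2↦2, 3↦4, 4↦2]  zeros at y ∈ ∅
  x = 4: [0↦1, 1↦1, 2↦2, 3↦4, 4↦2]  zeros at y ∈ ∅
Collecting zeros: affine points = {(0, 3), (1, 2), (1, 4), (2, 3)}.
Total count |C(F_5)_aff| = 4.


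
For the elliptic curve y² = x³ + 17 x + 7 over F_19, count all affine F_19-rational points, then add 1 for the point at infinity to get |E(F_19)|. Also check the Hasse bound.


Affine points = {(0, 8), (0, 11), (1, 5), (1, 14), (2, 7), (2, 12), (3, 3), (3, 16), (4, 5), (4, 14), (8, 3), (8, 16), (11, 9), (11, 10), (12, 1), (12, 18), (14, 5), (14, 14), (16, 9), (16, 10)}; affine count = 20; |E(F_19)| = 21.

Discriminant check: Δ ∝ 4a³ + 27b² = 4·17³ + 27·7² = 4·4913 + 27·49 ≡ 18 (mod 19). Nonzero ⇒ E is nonsingular.
For each x ∈ F_19, compute rhs = x³ + 17·x + 7 mod 19, then count y ∈ F_19 with y² ≡ rhs.
  x = 0: rhs = 7, matching y values: 8, 11 (2 points).
  x = 1: rhs = 6, matching y values: 5, 14 (2 points).
  x = 2: rhs = 11, matching y values: 7, 12 (2 points).
  x = 3: rhs = 9, matching y values: 3, 16 (2 points).
  x = 4: rhs = 6, matching y values: 5, 14 (2 points).
  x = 5: rhs = 8, matching y values: none (0 points).
  x = 6: rhs = 2, matching y values: none (0 points).
  x = 7: rhs = 13, matching y values: none (0 points).
  x = 8: rhs = 9, matching y values: 3, 16 (2 points).
  x = 9: rhs = 15, matching y values: none (0 points).
  x = 10: rhs = 18, matching y values: none (0 points).
  x = 11: rhs = 5, matching y values: 9, 10 (2 points).
  x = 12: rhs = 1, matching y values: 1, 18 (2 points).
  x = 13: rhs = 12, matching y values: none (0 points).
  x = 14: rhs = 6, matching y values: 5, 14 (2 points).
  x = 15: rhs = 8, matching y values: none (0 points).
  x = 16: rhs = 5, matching y values: 9, 10 (2 points).
  x = 17: rhs = 3, matching y values: none (0 points).
  x = 18: rhs = 8, matching y values: none (0 points).
Total affine count: 20.
Full point count |E(F_19)| = 20 + 1 = 21.
Hasse bound: |21 − (19+1)| = |1| = 1 ≤ 2√19 ≈ 8.7178 ✓.


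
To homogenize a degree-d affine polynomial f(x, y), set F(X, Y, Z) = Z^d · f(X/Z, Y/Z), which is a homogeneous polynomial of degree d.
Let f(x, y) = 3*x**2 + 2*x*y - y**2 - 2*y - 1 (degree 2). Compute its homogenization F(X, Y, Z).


F(X, Y, Z) = 3*X**2 + 2*X*Y - Y**2 - 2*Y*Z - Z**2

deg(f) = 2.
Substitute x = X/Z, y = Y/Z into f, then multiply by Z^2.
  monomial 3·x^2·y^0 ↦ 3·X^2·Y^0·Z^0.
  monomial 2·x^1·y^1 ↦ 2·X^1·Y^1·Z^0.
  monomial -1·x^0·y^2 ↦ -1·X^0·Y^2·Z^0.
  monomial -2·x^0·y^1 ↦ -2·X^0·Y^1·Z^1.
  monomial -1·x^0·y^0 ↦ -1·X^0·Y^0·Z^2.
Collecting: F(X, Y, Z) = 3*X**2 + 2*X*Y - Y**2 - 2*Y*Z - Z**2.


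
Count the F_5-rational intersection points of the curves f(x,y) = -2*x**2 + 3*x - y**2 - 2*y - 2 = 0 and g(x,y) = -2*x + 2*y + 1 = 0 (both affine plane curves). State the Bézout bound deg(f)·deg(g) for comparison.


Common zeros: {(0, 2), (4, 1)}; count = 2; Bézout bound = 2.

deg(f) = 2, deg(g) = 1, so Bézout bound = 2.
Scan x ∈ F_5. For each x, list the y ∈ F_5 with f(x, y) ≡ 0 and those with g(x, y) ≡ 0 (mod 5); the common zeros in that column are the intersection.
  x = 0: f ≡ 0 at y ∈ {1, 2}; g ≡ 0 at y ∈ {2}; common: {2}.
  x = 1: f ≡ 0 at y ∈ {4}; g ≡ 0 at y ∈ {3}; common: ∅.
  x = 2: f ≡ 0 at y ∈ ∅; g ≡ 0 at y ∈ {4}; common: ∅.
  x = 3: f ≡ 0 at y ∈ {4}; g ≡ 0 at y ∈ {0}; common: ∅.
  x = 4: f ≡ 0 at y ∈ {1, 2}; g ≡ 0 at y ∈ {1}; common: {1}.
Collecting: common zeros = {(0, 2), (4, 1)}, so the count is 2.
Comparison with the Bézout bound: 2 ≤ 2 = deg(f)·deg(g), as expected for curves with no common component (the bound is attained).


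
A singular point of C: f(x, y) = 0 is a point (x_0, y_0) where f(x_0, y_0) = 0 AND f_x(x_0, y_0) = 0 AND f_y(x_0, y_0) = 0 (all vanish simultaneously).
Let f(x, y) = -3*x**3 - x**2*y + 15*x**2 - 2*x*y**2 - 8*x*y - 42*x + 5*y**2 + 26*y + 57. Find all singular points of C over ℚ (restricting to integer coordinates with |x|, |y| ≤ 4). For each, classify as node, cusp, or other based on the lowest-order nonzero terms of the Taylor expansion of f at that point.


Singular points: {(2, -3)}; classification: cusp.

Compute partial derivatives:
  f_x = -9*x**2 - 2*x*y + 30*x - 2*y**2 - 8*y - 42.
  f_y = -x**2 - 4*x*y - 8*x + 10*y + 26.
Scan x_0 ∈ {−4, ..., 4}. For each x_0, f_y(x_0, y) is a polynomial in y; find its integer roots y ∈ {−4, ..., 4}, then test f_x and f at those candidates.
  x = -4: f_y(-4, y) = 26*y + 42; no integer root y with |y| ≤ 4.
  x = -3: f_y(-3, y) = 22*y + 41; no integer root y with |y| ≤ 4.
  x = -2: f_y(-2, y) = 18*y + 38; no integer root y with |y| ≤ 4.
  x = -1: f_y(-1, y) = 14*y + 33; no integer root y with |y| ≤ 4.
  x = 0: f_y(0, y) = 10*y + 26; no integer root y with |y| ≤ 4.
  x = 1: f_y(1, y) = 6*y + 17; no integer root y with |y| ≤ 4.
  x = 2: f_y(2, y) = 2*y + 6; vanishes at y ∈ {-3}. (2, -3): f_x = 0, f = 0 — SINGULAR.
  x = 3: f_y(3, y) = -2*y - 7; no integer root y with |y| ≤ 4.
  x = 4: f_y(4, y) = -6*y - 22; no integer root y with |y| ≤ 4.
Only singular point on the grid: (2, -3).
Classify: substitute x = 2 + u, y = -3 + v and expand: f = -3*u**3 - u**2*v - 2*u*v**2 + v**2.
No constant or linear terms (consistent with a singular point). Quadratic part: v**2. Cubic part: -3*u**3 - u**2*v - 2*u*v**2.
The quadratic part v**2 is a perfect square, so there is a single (double) tangent line v = 0, i.e. y = -3. Restricting the cubic part to that line (v = 0) leaves -3*u**3 ≠ 0, so f is not divisible by v and the branch is v² ≈ 3*u**3 to lowest order — this is a cusp.
Classification: cusp.


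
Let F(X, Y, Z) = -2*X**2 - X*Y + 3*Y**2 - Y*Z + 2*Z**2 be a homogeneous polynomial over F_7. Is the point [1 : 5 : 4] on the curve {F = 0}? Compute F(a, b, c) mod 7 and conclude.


F(1,5,4) ≡ 3 (mod 7); P is NOT on the curve.

Evaluate F(1, 5, 4) term-by-term (mod 7).
  -2*X**2 ↦ -2·1·1·1 = -2
  -X*Y ↦ -1·1·5·1 = -5
  3*Y**2 ↦ 3·1·25·1 = 75
  -Y*Z ↦ -1·1·5·4 = -20
  2*Z**2 ↦ 2·1·1·16 = 32
Sum: F(1, 5, 4) = (-2) + (-5) + (75) + (-20) + (32) = 80.
Reducing mod 7: 80 ≡ 3 (mod 7).
Since F(a, b, c) ≡ 3 ≠ 0 (mod 7), P does NOT lie on the curve.


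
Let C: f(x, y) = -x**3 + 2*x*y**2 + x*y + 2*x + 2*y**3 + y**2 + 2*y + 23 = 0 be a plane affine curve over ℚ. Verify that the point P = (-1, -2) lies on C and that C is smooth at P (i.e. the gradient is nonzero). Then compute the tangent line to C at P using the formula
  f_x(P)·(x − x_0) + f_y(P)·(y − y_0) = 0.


Tangent line at P: 5*x + 29*y + 63 = 0.

Step 1: f(-1, -2) = 0, so P lies on C.
Step 2: partial derivatives
  f_x(x, y) = -3*x**2 + 2*y**2 + y + 2, f_y(x, y) = 4*x*y + x + 6*y**2 + 2*y + 2.
  f_x(P) = 5, f_y(P) = 29 (gradient nonzero, so P is smooth).
Step 3: tangent line at P: 5·(x − -1) + 29·(y − -2) = 0.
Expanding: 5*x + 29*y + 63 = 0.


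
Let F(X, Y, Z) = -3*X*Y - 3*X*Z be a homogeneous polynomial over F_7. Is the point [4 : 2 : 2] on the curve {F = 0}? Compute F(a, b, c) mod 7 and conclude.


F(4,2,2) ≡ 1 (mod 7); P is NOT on the curve.

Evaluate F(4, 2, 2) term-by-term (mod 7).
  -3*X*Y ↦ -3·4·2·1 = -24
  -3*X*Z ↦ -3·4·1·2 = -24
Sum: F(4, 2, 2) = (-24) + (-24) = -48.
Reducing mod 7: -48 ≡ 1 (mod 7).
Since F(a, b, c) ≡ 1 ≠ 0 (mod 7), P does NOT lie on the curve.


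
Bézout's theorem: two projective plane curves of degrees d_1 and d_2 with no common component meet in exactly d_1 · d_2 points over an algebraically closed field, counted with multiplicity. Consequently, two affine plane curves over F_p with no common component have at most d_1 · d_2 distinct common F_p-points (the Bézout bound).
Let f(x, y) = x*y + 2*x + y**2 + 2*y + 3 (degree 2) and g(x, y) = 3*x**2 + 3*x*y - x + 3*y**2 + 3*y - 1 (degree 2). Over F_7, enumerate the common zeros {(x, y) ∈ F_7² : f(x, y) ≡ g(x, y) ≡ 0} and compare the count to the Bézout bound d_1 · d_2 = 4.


Common zeros: {(2, 3)}; count = 1; Bézout bound = 4.

deg(f) = 2, deg(g) = 2, so Bézout bound = 4.
Scan x ∈ F_7. For each x, list the y ∈ F_7 with f(x, y) ≡ 0 and those with g(x, y) ≡ 0 (mod 7); the common zeros in that column are the intersection.
  x = 0: f ≡ 0 at y ∈ ∅; g ≡ 0 at y ∈ {3}; common: ∅.
  x = 1: f ≡ 0 at y ∈ ∅; g ≡ 0 at y ∈ ∅; common: ∅.
  x = 2: f ≡ 0 at y ∈ {0, 3}; g ≡ 0 at y ∈ {1, 3}; common: {3}.
  x = 3: f ≡ 0 at y ∈ ∅; g ≡ 0 at y ∈ {4, 6}; common: ∅.
  x = 4: f ≡ 0 at y ∈ ∅; g ≡ 0 at y ∈ ∅; common: ∅.
  x = 5: f ≡ 0 at y ∈ {1, 6}; g ≡ 0 at y ∈ {4}; common: ∅.
  x = 6: f ≡ 0 at y ∈ {2, 4}; g ≡ 0 at y ∈ ∅; common: ∅.
Collecting: common zeros = {(2, 3)}, so the count is 1.
Comparison with the Bézout bound: 1 ≤ 4 = deg(f)·deg(g), as expected for curves with no common component (the affine F_7-count falls short of the bound because intersections may lie at infinity, over extension fields, or carry multiplicity).


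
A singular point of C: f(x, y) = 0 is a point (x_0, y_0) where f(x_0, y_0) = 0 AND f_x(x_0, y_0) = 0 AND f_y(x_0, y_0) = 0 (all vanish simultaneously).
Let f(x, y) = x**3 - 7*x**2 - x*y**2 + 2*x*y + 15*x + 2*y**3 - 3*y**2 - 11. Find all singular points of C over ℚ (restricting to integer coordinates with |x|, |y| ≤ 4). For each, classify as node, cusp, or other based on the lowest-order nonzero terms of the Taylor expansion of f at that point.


Singular points: {(2, 1)}; classification: node.

Compute partial derivatives:
  f_x = 3*x**2 - 14*x - y**2 + 2*y + 15.
  f_y = -2*x*y + 2*x + 6*y**2 - 6*y.
Scan x_0 ∈ {−4, ..., 4}. For each x_0, f_y(x_0, y) is a polynomial in y; find its integer roots y ∈ {−4, ..., 4}, then test f_x and f at those candidates.
  x = -4: f_y(-4, y) = 6*y**2 + 2*y - 8; vanishes at y ∈ {1}. (-4, 1): f_x = 120 ≠ 0.
  x = -3: f_y(-3, y) = 6*y**2 - 6; vanishes at y ∈ {-1, 1}. (-3, -1): f_x = 81 ≠ 0; (-3, 1): f_x = 85 ≠ 0.
  x = -2: f_y(-2, y) = 6*y**2 - 2*y - 4; vanishes at y ∈ {1}. (-2, 1): f_x = 56 ≠ 0.
  x = -1: f_y(-1, y) = 6*y**2 - 4*y - 2; vanishes at y ∈ {1}. (-1, 1): f_x = 33 ≠ 0.
  x = 0: f_y(0, y) = 6*y**2 - 6*y; vanishes at y ∈ {0, 1}. (0, 0): f_x = 15 ≠ 0; (0, 1): f_x = 16 ≠ 0.
  x = 1: f_y(1, y) = 6*y**2 - 8*y + 2; vanishes at y ∈ {1}. (1, 1): f_x = 5 ≠ 0.
  x = 2: f_y(2, y) = 6*y**2 - 10*y + 4; vanishes at y ∈ {1}. (2, 1): f_x = 0, f = 0 — SINGULAR.
  x = 3: f_y(3, y) = 6*y**2 - 12*y + 6; vanishes at y ∈ {1}. (3, 1): f_x = 1 ≠ 0.
  x = 4: f_y(4, y) = 6*y**2 - 14*y + 8; vanishes at y ∈ {1}. (4, 1): f_x = 8 ≠ 0.
Only singular point on the grid: (2, 1).
Classify: substitute x = 2 + u, y = 1 + v and expand: f = u**3 - u**2 - u*v**2 + 2*v**3 + v**2.
No constant or linear terms (consistent with a singular point). Quadratic part: -u**2 + v**2. Cubic part: u**3 - u*v**2 + 2*v**3.
The quadratic part v**2 - u**2 = (v − u)(v + u) splits into two distinct linear factors, so there are two distinct tangent lines y − 1 = ±(x − 2) — this is a node (ordinary double point).
Classification: node.


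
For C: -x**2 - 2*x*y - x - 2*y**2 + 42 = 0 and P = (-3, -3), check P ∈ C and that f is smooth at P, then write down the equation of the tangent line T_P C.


Tangent line at P: 11*x + 18*y + 87 = 0.

Step 1: f(-3, -3) = 0, so P lies on C.
Step 2: partial derivatives
  f_x(x, y) = -2*x - 2*y - 1, f_y(x, y) = -2*x - 4*y.
  f_x(P) = 11, f_y(P) = 18 (gradient nonzero, so P is smooth).
Step 3: tangent line at P: 11·(x − -3) + 18·(y − -3) = 0.
Expanding: 11*x + 18*y + 87 = 0.


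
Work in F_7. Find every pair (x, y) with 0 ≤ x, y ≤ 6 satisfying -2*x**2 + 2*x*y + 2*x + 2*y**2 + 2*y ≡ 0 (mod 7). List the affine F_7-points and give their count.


Affine F_7-points: {(0, 0), (0, 6), (1, 0), (1, 5), (5, 3), (5, 5), (6, 3), (6, 4)}; count = 8.

For each of the 49 pairs (x, y) ∈ F_7², evaluate f(x, y) mod 7. Record the zeros.
  x = 0: [0↦0, 1↦4, 2↦5, 3↦3, 4↦5, 5↦4, 6↦0]  zeros at y ∈ {0, 6}
  x = 1: [0↦0, 1↦6, 2↦2, 3↦2, 4↦6, 5↦0, 6↦5]  zeros at y ∈ {0, 5}
  x = 2: [0↦3, 1↦4, 2↦2, 3↦4, 4↦3, 5↦6, 6↦6]  zeros at y ∈ ∅
  x = 3: [0↦2, 1↦5, 2↦5, 3↦2, 4↦3, 5↦1, 6↦3]  zeros at y ∈ ∅
  x = 4: [0↦4, 1↦2, 2↦4, 3↦3, 4↦6, 5↦6, 6↦3]  zeros at y ∈ ∅
  x = 5: [0↦2, 1↦2, 2↦6, 3↦0, 4↦5, 5↦0, 6↦6]  zeros at y ∈ {3, 5}
  x = 6: [0↦3, 1↦5, 2↦4, 3↦0, 4↦0, 5↦4, 6↦5]  zeros at y ∈ {3, 4}
Collecting zeros: affine points = {(0, 0), (0, 6), (1, 0), (1, 5), (5, 3), (5, 5), (6, 3), (6, 4)}.
Total count |C(F_7)_aff| = 8.


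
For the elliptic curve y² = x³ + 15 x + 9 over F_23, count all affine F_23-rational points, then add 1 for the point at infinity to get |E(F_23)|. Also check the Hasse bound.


Affine points = {(0, 3), (0, 20), (1, 5), (1, 18), (2, 1), (2, 22), (3, 9), (3, 14), (4, 8), (4, 15), (5, 5), (5, 18), (6, 4), (6, 19), (10, 3), (10, 20), (12, 10), (12, 13), (13, 3), (13, 20), (17, 5), (17, 18), (18, 4), (18, 19), (19, 0), (20, 11), (20, 12), (22, 4), (22, 19)}; affine count = 29; |E(F_23)| = 30.

Discriminant check: Δ ∝ 4a³ + 27b² = 4·15³ + 27·9² = 4·3375 + 27·81 ≡ 1 (mod 23). Nonzero ⇒ E is nonsingular.
For each x ∈ F_23, compute rhs = x³ + 15·x + 9 mod 23, then count y ∈ F_23 with y² ≡ rhs.
  x = 0: rhs = 9, matching y values: 3, 20 (2 points).
  x = 1: rhs = 2, matching y values: 5, 18 (2 points).
  x = 2: rhs = 1, matching y values: 1, 22 (2 points).
  x = 3: rhs = 12, matching y values: 9, 14 (2 points).
  x = 4: rhs = 18, matching y values: 8, 15 (2 points).
  x = 5: rhs = 2, matching y values: 5, 18 (2 points).
  x = 6: rhs = 16, matching y values: 4, 19 (2 points).
  x = 7: rhs = 20, matching y values: none (0 points).
  x = 8: rhs = 20, matching y values: none (0 points).
  x = 9: rhs = 22, matching y values: none (0 points).
  x = 10: rhs = 9, matching y values: 3, 20 (2 points).
  x = 11: rhs = 10, matching y values: none (0 points).
  x = 12: rhs = 8, matching y values: 10, 13 (2 points).
  x = 13: rhs = 9, matching y values: 3, 20 (2 points).
  x = 14: rhs = 19, matching y values: none (0 points).
  x = 15: rhs = 21, matching y values: none (0 points).
  x = 16: rhs = 21, matching y values: none (0 points).
  x = 17: rhs = 2, matching y values: 5, 18 (2 points).
  x = 18: rhs = 16, matching y values: 4, 19 (2 points).
  x = 19: rhs = 0, matching y values: 0 (1 points).
  x = 20: rhs = 6, matching y values: 11, 12 (2 points).
  x = 21: rhs = 17, matching y values: none (0 points).
  x = 22: rhs = 16, matching y values: 4, 19 (2 points).
Total affine count: 29.
Full point count |E(F_23)| = 29 + 1 = 30.
Hasse bound: |30 − (23+1)| = |6| = 6 ≤ 2√23 ≈ 9.5917 ✓.


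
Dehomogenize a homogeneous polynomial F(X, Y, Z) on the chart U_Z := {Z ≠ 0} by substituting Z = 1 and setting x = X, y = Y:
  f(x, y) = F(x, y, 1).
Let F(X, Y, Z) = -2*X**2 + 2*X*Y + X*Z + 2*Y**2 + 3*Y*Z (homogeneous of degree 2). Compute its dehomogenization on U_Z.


f(x, y) = -2*x**2 + 2*x*y + x + 2*y**2 + 3*y

On U_Z we set Z = 1. Each monomial c·X^i·Y^j·Z^k in F becomes c·x^i·y^j·1^k = c·x^i·y^j.
Substituting Z = 1: F(X, Y, 1) = -2*x**2 + 2*x*y + x + 2*y**2 + 3*y.
Note: deg(f) ≤ deg(F) = 2; strict inequality happens when F is divisible by Z (lost terms).


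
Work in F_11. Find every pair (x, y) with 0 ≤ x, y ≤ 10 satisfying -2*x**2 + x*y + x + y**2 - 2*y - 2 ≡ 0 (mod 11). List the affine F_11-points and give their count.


Affine F_11-points: {(0, 6), (0, 7), (3, 2), (3, 8), (4, 2), (4, 7), (7, 8), (7, 9), (9, 6), (9, 9)}; count = 10.

For each of the 121 pairs (x, y) ∈ F_11², evaluate f(x, y) mod 11. Record the zeros.
  x = 0: [0↦9, 1↦8, 2↦9, 3↦1, 4↦6, 5↦2, 6↦0, 7↦0, 8↦2, 9↦6, 10↦1]  zeros at y ∈ {6, 7}
  x = 1: [0↦8, 1↦8, 2↦10, 3↦3, 4↦9, 5↦6, 6↦5, 7↦6, 8↦9, 9↦3, 10↦10]  zeros at y ∈ ∅
  x = 2: [0↦3, 1↦4, 2↦7, 3↦1, 4↦8, 5↦6, 6↦6, 7↦8, 8↦1, 9↦7, 10↦4]  zeros at y ∈ ∅
  x = 3: [0↦5, 1↦7, 2↦0, 3↦6, 4↦3, 5↦2, 6↦3, 7↦6, 8↦0, 9↦7, 10↦5]  zeros at y ∈ {2, 8}
  x = 4: [0↦3, 1↦6, 2↦0, 3↦7, 4↦5, 5↦5, 6↦7, 7↦0, 8↦6, 9↦3, 10↦2]  zeros at y ∈ {2, 7}
  x = 5: [0↦8, 1↦1, 2↦7, 3↦4, 4↦3, 5↦4, 6↦7, 7↦1, 8↦8, 9↦6, 10↦6]  zeros at y ∈ ∅
  x = 6: [0↦9, 1↦3, 2↦10, 3↦8, 4↦8, 5↦10, 6↦3, 7↦9, 8↦6, 9↦5, 10↦6]  zeros at y ∈ ∅
  x = 7: [0↦6, 1↦1, 2↦9, 3↦8, 4↦9, 5↦1, 6↦6, 7↦2, 8↦0, 9↦0, 10↦2]  zeros at y ∈ {8, 9}
  x = 8: [0↦10, 1↦6, 2↦4, 3↦4, 4↦6, 5↦10, 6↦5, 7↦2, 8↦1, 9↦2, 10↦5]  zeros at y ∈ ∅
  x = 9: [0↦10, 1↦7, 2↦6, 3↦7, 4↦10, 5↦4, 6↦0, 7↦9, 8↦9, 9↦0, 10↦4]  zeros at y ∈ {6, 9}
  x = 10: [0↦6, 1↦4, 2↦4, 3↦6, 4↦10, 5↦5, 6↦2, 7↦1, 8↦2, 9↦5, 10↦10]  zeros at y ∈ ∅
Collecting zeros: affine points = {(0, 6), (0, 7), (3, 2), (3, 8), (4, 2), (4, 7), (7, 8), (7, 9), (9, 6), (9, 9)}.
Total count |C(F_11)_aff| = 10.


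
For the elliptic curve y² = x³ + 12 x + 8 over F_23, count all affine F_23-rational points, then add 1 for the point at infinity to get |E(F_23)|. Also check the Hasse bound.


Affine points = {(0, 10), (0, 13), (3, 5), (3, 18), (5, 3), (5, 20), (8, 8), (8, 15), (10, 1), (10, 22), (16, 8), (16, 15), (22, 8), (22, 15)}; affine count = 14; |E(F_23)| = 15.

Discriminant check: Δ ∝ 4a³ + 27b² = 4·12³ + 27·8² = 4·1728 + 27·64 ≡ 15 (mod 23). Nonzero ⇒ E is nonsingular.
For each x ∈ F_23, compute rhs = x³ + 12·x + 8 mod 23, then count y ∈ F_23 with y² ≡ rhs.
  x = 0: rhs = 8, matching y values: 10, 13 (2 points).
  x = 1: rhs = 21, matching y values: none (0 points).
  x = 2: rhs = 17, matching y values: none (0 points).
  x = 3: rhs = 2, matching y values: 5, 18 (2 points).
  x = 4: rhs = 5, matching y values: none (0 points).
  x = 5: rhs = 9, matching y values: 3, 20 (2 points).
  x = 6: rhs = 20, matching y values: none (0 points).
  x = 7: rhs = 21, matching y values: none (0 points).
  x = 8: rhs = 18, matching y values: 8, 15 (2 points).
  x = 9: rhs = 17, matching y values: none (0 points).
  x = 10: rhs = 1, matching y values: 1, 22 (2 points).
  x = 11: rhs = 22, matching y values: none (0 points).
  x = 12: rhs = 17, matching y values: none (0 points).
  x = 13: rhs = 15, matching y values: none (0 points).
  x = 14: rhs = 22, matching y values: none (0 points).
  x = 15: rhs = 21, matching y values: none (0 points).
  x = 16: rhs = 18, matching y values: 8, 15 (2 points).
  x = 17: rhs = 19, matching y values: none (0 points).
  x = 18: rhs = 7, matching y values: none (0 points).
  x = 19: rhs = 11, matching y values: none (0 points).
  x = 20: rhs = 14, matching y values: none (0 points).
  x = 21: rhs = 22, matching y values: none (0 points).
  x = 22: rhs = 18, matching y values: 8, 15 (2 points).
Total affine count: 14.
Full point count |E(F_23)| = 14 + 1 = 15.
Hasse bound: |15 − (23+1)| = |-9| = 9 ≤ 2√23 ≈ 9.5917 ✓.


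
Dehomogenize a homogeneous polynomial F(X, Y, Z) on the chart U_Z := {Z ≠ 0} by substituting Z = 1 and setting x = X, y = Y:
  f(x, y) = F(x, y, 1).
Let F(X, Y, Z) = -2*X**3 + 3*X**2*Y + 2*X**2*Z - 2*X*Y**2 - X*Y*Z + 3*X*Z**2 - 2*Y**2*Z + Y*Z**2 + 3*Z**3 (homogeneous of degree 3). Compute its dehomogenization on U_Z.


f(x, y) = -2*x**3 + 3*x**2*y + 2*x**2 - 2*x*y**2 - x*y + 3*x - 2*y**2 + y + 3

On U_Z we set Z = 1. Each monomial c·X^i·Y^j·Z^k in F becomes c·x^i·y^j·1^k = c·x^i·y^j.
Substituting Z = 1: F(X, Y, 1) = -2*x**3 + 3*x**2*y + 2*x**2 - 2*x*y**2 - x*y + 3*x - 2*y**2 + y + 3.
Note: deg(f) ≤ deg(F) = 3; strict inequality happens when F is divisible by Z (lost terms).


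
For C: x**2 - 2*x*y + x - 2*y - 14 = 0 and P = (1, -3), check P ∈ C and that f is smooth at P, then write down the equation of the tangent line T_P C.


Tangent line at P: 9*x - 4*y - 21 = 0.

Step 1: f(1, -3) = 0, so P lies on C.
Step 2: partial derivatives
  f_x(x, y) = 2*x - 2*y + 1, f_y(x, y) = -2*x - 2.
  f_x(P) = 9, f_y(P) = -4 (gradient nonzero, so P is smooth).
Step 3: tangent line at P: 9·(x − 1) + -4·(y − -3) = 0.
Expanding: 9*x - 4*y - 21 = 0.


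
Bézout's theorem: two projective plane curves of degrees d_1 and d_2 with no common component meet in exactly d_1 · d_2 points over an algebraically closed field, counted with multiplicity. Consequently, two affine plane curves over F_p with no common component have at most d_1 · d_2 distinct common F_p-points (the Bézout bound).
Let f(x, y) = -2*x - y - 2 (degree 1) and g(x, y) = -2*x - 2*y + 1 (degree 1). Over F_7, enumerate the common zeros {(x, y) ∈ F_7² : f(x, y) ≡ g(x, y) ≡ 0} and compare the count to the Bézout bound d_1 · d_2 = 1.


Common zeros: {(1, 3)}; count = 1; Bézout bound = 1.

deg(f) = 1, deg(g) = 1, so Bézout bound = 1.
Scan x ∈ F_7. For each x, list the y ∈ F_7 with f(x, y) ≡ 0 and those with g(x, y) ≡ 0 (mod 7); the common zeros in that column are the intersection.
  x = 0: f ≡ 0 at y ∈ {5}; g ≡ 0 at y ∈ {4}; common: ∅.
  x = 1: f ≡ 0 at y ∈ {3}; g ≡ 0 at y ∈ {3}; common: {3}.
  x = 2: f ≡ 0 at y ∈ {1}; g ≡ 0 at y ∈ {2}; common: ∅.
  x = 3: f ≡ 0 at y ∈ {6}; g ≡ 0 at y ∈ {1}; common: ∅.
  x = 4: f ≡ 0 at y ∈ {4}; g ≡ 0 at y ∈ {0}; common: ∅.
  x = 5: f ≡ 0 at y ∈ {2}; g ≡ 0 at y ∈ {6}; common: ∅.
  x = 6: f ≡ 0 at y ∈ {0}; g ≡ 0 at y ∈ {5}; common: ∅.
Collecting: common zeros = {(1, 3)}, so the count is 1.
Comparison with the Bézout bound: 1 ≤ 1 = deg(f)·deg(g), as expected for curves with no common component (the bound is attained).


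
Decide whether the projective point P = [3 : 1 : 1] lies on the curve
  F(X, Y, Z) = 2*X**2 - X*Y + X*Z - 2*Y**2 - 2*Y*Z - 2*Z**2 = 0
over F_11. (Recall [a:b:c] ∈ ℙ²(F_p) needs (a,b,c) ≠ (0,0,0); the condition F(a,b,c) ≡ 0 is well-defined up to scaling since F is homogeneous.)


F(3,1,1) ≡ 1 (mod 11); P is NOT on the curve.

Evaluate F(3, 1, 1) term-by-term (mod 11).
  2*X**2 ↦ 2·9·1·1 = 18
  -X*Y ↦ -1·3·1·1 = -3
  X*Z ↦ 1·3·1·1 = 3
  -2*Y**2 ↦ -2·1·1·1 = -2
  -2*Y*Z ↦ -2·1·1·1 = -2
  -2*Z**2 ↦ -2·1·1·1 = -2
Sum: F(3, 1, 1) = (18) + (-3) + (3) + (-2) + (-2) + (-2) = 12.
Reducing mod 11: 12 ≡ 1 (mod 11).
Since F(a, b, c) ≡ 1 ≠ 0 (mod 11), P does NOT lie on the curve.


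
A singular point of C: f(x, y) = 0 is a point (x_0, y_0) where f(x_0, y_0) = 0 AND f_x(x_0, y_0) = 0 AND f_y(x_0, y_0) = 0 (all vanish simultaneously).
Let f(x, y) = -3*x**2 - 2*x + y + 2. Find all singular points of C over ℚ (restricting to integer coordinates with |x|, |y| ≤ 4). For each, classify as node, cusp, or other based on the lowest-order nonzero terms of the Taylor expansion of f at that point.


No singular points in the scanned grid; C is smooth there.

Compute partial derivatives:
  f_x = -6*x - 2.
  f_y = 1.
f_y = 1 is a nonzero constant, so f_y never vanishes: no point (x, y) can satisfy f = f_x = f_y = 0. In particular no (x, y) ∈ {−4, ..., 4}² is singular; the curve is smooth.


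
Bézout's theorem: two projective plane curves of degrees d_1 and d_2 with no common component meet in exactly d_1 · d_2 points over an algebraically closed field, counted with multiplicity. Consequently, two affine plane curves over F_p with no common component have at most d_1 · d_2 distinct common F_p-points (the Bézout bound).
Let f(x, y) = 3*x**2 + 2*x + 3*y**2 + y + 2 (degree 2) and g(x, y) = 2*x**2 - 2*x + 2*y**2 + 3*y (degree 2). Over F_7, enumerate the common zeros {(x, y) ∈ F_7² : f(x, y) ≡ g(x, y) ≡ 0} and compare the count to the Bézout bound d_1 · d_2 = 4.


Common zeros: {(1, 0), (1, 2)}; count = 2; Bézout bound = 4.

deg(f) = 2, deg(g) = 2, so Bézout bound = 4.
Scan x ∈ F_7. For each x, list the y ∈ F_7 with f(x, y) ≡ 0 and those with g(x, y) ≡ 0 (mod 7); the common zeros in that column are the intersection.
  x = 0: f ≡ 0 at y ∈ ∅; g ≡ 0 at y ∈ {0, 2}; common: ∅.
  x = 1: f ≡ 0 at y ∈ {0, 2}; g ≡ 0 at y ∈ {0, 2}; common: {0, 2}.
  x = 2: f ≡ 0 at y ∈ {4, 5}; g ≡ 0 at y ∈ ∅; common: ∅.
  x = 3: f ≡ 0 at y ∈ {0, 2}; g ≡ 0 at y ∈ {4, 5}; common: ∅.
  x = 4: f ≡ 0 at y ∈ ∅; g ≡ 0 at y ∈ ∅; common: ∅.
  x = 5: f ≡ 0 at y ∈ {1}; g ≡ 0 at y ∈ {4, 5}; common: ∅.
  x = 6: f ≡ 0 at y ∈ {1}; g ≡ 0 at y ∈ ∅; common: ∅.
Collecting: common zeros = {(1, 0), (1, 2)}, so the count is 2.
Comparison with the Bézout bound: 2 ≤ 4 = deg(f)·deg(g), as expected for curves with no common component (the affine F_7-count falls short of the bound because intersections may lie at infinity, over extension fields, or carry multiplicity).


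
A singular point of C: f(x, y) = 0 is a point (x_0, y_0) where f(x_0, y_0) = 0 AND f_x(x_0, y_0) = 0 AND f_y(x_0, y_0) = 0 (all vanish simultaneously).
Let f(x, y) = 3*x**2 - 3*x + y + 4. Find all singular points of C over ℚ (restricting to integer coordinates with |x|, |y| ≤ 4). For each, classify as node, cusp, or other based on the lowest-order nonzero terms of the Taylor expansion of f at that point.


No singular points in the scanned grid; C is smooth there.

Compute partial derivatives:
  f_x = 6*x - 3.
  f_y = 1.
f_y = 1 is a nonzero constant, so f_y never vanishes: no point (x, y) can satisfy f = f_x = f_y = 0. In particular no (x, y) ∈ {−4, ..., 4}² is singular; the curve is smooth.


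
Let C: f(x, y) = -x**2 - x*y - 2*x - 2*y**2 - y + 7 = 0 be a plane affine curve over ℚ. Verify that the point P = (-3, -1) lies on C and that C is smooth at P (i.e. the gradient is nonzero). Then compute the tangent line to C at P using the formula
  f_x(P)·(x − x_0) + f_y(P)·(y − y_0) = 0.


Tangent line at P: 5*x + 6*y + 21 = 0.

Step 1: f(-3, -1) = 0, so P lies on C.
Step 2: partial derivatives
  f_x(x, y) = -2*x - y - 2, f_y(x, y) = -x - 4*y - 1.
  f_x(P) = 5, f_y(P) = 6 (gradient nonzero, so P is smooth).
Step 3: tangent line at P: 5·(x − -3) + 6·(y − -1) = 0.
Expanding: 5*x + 6*y + 21 = 0.


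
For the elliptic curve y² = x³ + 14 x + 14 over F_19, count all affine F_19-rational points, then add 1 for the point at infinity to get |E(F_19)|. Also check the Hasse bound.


Affine points = {(3, 8), (3, 11), (4, 1), (4, 18), (5, 0), (8, 7), (8, 12), (11, 6), (11, 13), (14, 3), (14, 16), (17, 4), (17, 15)}; affine count = 13; |E(F_19)| = 14.

Discriminant check: Δ ∝ 4a³ + 27b² = 4·14³ + 27·14² = 4·2744 + 27·196 ≡ 4 (mod 19). Nonzero ⇒ E is nonsingular.
For each x ∈ F_19, compute rhs = x³ + 14·x + 14 mod 19, then count y ∈ F_19 with y² ≡ rhs.
  x = 0: rhs = 14, matching y values: none (0 points).
  x = 1: rhs = 10, matching y values: none (0 points).
  x = 2: rhs = 12, matching y values: none (0 points).
  x = 3: rhs = 7, matching y values: 8, 11 (2 points).
  x = 4: rhs = 1, matching y values: 1, 18 (2 points).
  x = 5: rhs = 0, matching y values: 0 (1 points).
  x = 6: rhs = 10, matching y values: none (0 points).
  x = 7: rhs = 18, matching y values: none (0 points).
  x = 8: rhs = 11, matching y values: 7, 12 (2 points).
  x = 9: rhs = 14, matching y values: none (0 points).
  x = 10: rhs = 14, matching y values: none (0 points).
  x = 11: rhs = 17, matching y values: 6, 13 (2 points).
  x = 12: rhs = 10, matching y values: none (0 points).
  x = 13: rhs = 18, matching y values: none (0 points).
  x = 14: rhs = 9, matching y values: 3, 16 (2 points).
  x = 15: rhs = 8, matching y values: none (0 points).
  x = 16: rhs = 2, matching y values: none (0 points).
  x = 17: rhs = 16, matching y values: 4, 15 (2 points).
  x = 18: rhs = 18, matching y values: none (0 points).
Total affine count: 13.
Full point count |E(F_19)| = 13 + 1 = 14.
Hasse bound: |14 − (19+1)| = |-6| = 6 ≤ 2√19 ≈ 8.7178 ✓.


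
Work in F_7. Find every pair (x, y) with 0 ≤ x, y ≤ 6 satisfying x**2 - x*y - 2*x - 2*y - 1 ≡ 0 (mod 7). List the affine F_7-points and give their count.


Affine F_7-points: {(0, 3), (1, 4), (2, 5), (3, 6), (4, 0), (5, 0), (5, 1), (5, 2), (5, 3), (5, 4), (5, 5), (5, 6), (6, 2)}; count = 13.

For each of the 49 pairs (x, y) ∈ F_7², evaluate f(x, y) mod 7. Record the zeros.
  x = 0: [0↦6, 1↦4, 2↦2, 3↦0, 4↦5, 5↦3, 6↦1]  zeros at y ∈ {3}
  x = 1: [0↦5, 1↦2, 2↦6, 3↦3, 4↦0, 5↦4, 6↦1]  zeros at y ∈ {4}
  x = 2: [0↦6, 1↦2, 2↦5, 3↦1, 4↦4, 5↦0, 6↦3]  zeros at y ∈ {5}
  x = 3: [0↦2, 1↦4, 2↦6, 3↦1, 4↦3, 5↦5, 6↦0]  zeros at y ∈ {6}
  x = 4: [0↦0, 1↦1, 2↦2, 3↦3, 4↦4, 5↦5, 6↦6]  zeros at y ∈ {0}
  x = 5: [0↦0, 1↦0, 2↦0, 3↦0, 4↦0, 5↦0, 6↦0]  zeros at y ∈ {0, 1, 2, 3, 4, 5, 6}
  x = 6: [0↦2, 1↦1, 2↦0, 3↦6, 4↦5, 5↦4, 6↦3]  zeros at y ∈ {2}
Collecting zeros: affine points = {(0, 3), (1, 4), (2, 5), (3, 6), (4, 0), (5, 0), (5, 1), (5, 2), (5, 3), (5, 4), (5, 5), (5, 6), (6, 2)}.
Total count |C(F_7)_aff| = 13.


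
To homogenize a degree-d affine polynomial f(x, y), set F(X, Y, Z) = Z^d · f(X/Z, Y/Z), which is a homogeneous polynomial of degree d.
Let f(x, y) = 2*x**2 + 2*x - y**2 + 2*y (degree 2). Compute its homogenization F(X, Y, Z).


F(X, Y, Z) = 2*X**2 + 2*X*Z - Y**2 + 2*Y*Z

deg(f) = 2.
Substitute x = X/Z, y = Y/Z into f, then multiply by Z^2.
  monomial 2·x^2·y^0 ↦ 2·X^2·Y^0·Z^0.
  monomial 2·x^1·y^0 ↦ 2·X^1·Y^0·Z^1.
  monomial -1·x^0·y^2 ↦ -1·X^0·Y^2·Z^0.
  monomial 2·x^0·y^1 ↦ 2·X^0·Y^1·Z^1.
Collecting: F(X, Y, Z) = 2*X**2 + 2*X*Z - Y**2 + 2*Y*Z.


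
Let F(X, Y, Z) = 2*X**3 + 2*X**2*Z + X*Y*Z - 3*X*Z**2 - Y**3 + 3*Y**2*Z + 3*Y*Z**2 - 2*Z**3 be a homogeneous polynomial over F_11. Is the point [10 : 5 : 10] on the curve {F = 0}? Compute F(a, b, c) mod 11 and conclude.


F(10,5,10) ≡ 8 (mod 11); P is NOT on the curve.

Evaluate F(10, 5, 10) term-by-term (mod 11).
  2*X**3 ↦ 2·1000·1·1 = 2000
  2*X**2*Z ↦ 2·100·1·10 = 2000
  X*Y*Z ↦ 1·10·5·10 = 500
  -3*X*Z**2 ↦ -3·10·1·100 = -3000
  -Y**3 ↦ -1·1·125·1 = -125
  3*Y**2*Z ↦ 3·1·25·10 = 750
  3*Y*Z**2 ↦ 3·1·5·100 = 1500
  -2*Z**3 ↦ -2·1·1·1000 = -2000
Sum: F(10, 5, 10) = (2000) + (2000) + (500) + (-3000) + (-125) + (750) + (1500) + (-2000) = 1625.
Reducing mod 11: 1625 ≡ 8 (mod 11).
Since F(a, b, c) ≡ 8 ≠ 0 (mod 11), P does NOT lie on the curve.


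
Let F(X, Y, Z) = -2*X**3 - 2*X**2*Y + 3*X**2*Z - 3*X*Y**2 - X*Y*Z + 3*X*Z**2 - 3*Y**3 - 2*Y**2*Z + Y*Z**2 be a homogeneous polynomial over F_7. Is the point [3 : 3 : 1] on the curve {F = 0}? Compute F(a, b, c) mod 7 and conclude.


F(3,3,1) ≡ 1 (mod 7); P is NOT on the curve.

Evaluate F(3, 3, 1) term-by-term (mod 7).
  -2*X**3 ↦ -2·27·1·1 = -54
  -2*X**2*Y ↦ -2·9·3·1 = -54
  3*X**2*Z ↦ 3·9·1·1 = 27
  -3*X*Y**2 ↦ -3·3·9·1 = -81
  -X*Y*Z ↦ -1·3·3·1 = -9
  3*X*Z**2 ↦ 3·3·1·1 = 9
  -3*Y**3 ↦ -3·1·27·1 = -81
  -2*Y**2*Z ↦ -2·1·9·1 = -18
  Y*Z**2 ↦ 1·1·3·1 = 3
Sum: F(3, 3, 1) = (-54) + (-54) + (27) + (-81) + (-9) + (9) + (-81) + (-18) + (3) = -258.
Reducing mod 7: -258 ≡ 1 (mod 7).
Since F(a, b, c) ≡ 1 ≠ 0 (mod 7), P does NOT lie on the curve.


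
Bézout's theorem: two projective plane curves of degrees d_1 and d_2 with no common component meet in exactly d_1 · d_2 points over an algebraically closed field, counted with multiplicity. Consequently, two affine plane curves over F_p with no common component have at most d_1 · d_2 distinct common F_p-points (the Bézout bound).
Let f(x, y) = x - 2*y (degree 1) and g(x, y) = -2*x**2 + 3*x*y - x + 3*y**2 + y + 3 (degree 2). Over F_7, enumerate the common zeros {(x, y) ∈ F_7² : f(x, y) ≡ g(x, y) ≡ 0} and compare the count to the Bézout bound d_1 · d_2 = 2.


Common zeros: ∅; count = 0; Bézout bound = 2.

deg(f) = 1, deg(g) = 2, so Bézout bound = 2.
Scan x ∈ F_7. For each x, list the y ∈ F_7 with f(x, y) ≡ 0 and those with g(x, y) ≡ 0 (mod 7); the common zeros in that column are the intersection.
  x = 0: f ≡ 0 at y ∈ {0}; g ≡ 0 at y ∈ {1}; common: ∅.
  x = 1: f ≡ 0 at y ∈ {4}; g ≡ 0 at y ∈ {0, 1}; common: ∅.
  x = 2: f ≡ 0 at y ∈ {1}; g ≡ 0 at y ∈ {0}; common: ∅.
  x = 3: f ≡ 0 at y ∈ {5}; g ≡ 0 at y ∈ {2, 4}; common: ∅.
  x = 4: f ≡ 0 at y ∈ {2}; g ≡ 0 at y ∈ ∅; common: ∅.
  x = 5: f ≡ 0 at y ∈ {6}; g ≡ 0 at y ∈ ∅; common: ∅.
  x = 6: f ≡ 0 at y ∈ {3}; g ≡ 0 at y ∈ {4, 6}; common: ∅.
Collecting: common zeros = ∅, so the count is 0.
Comparison with the Bézout bound: 0 ≤ 2 = deg(f)·deg(g), as expected for curves with no common component (the affine F_7-count falls short of the bound because intersections may lie at infinity, over extension fields, or carry multiplicity).


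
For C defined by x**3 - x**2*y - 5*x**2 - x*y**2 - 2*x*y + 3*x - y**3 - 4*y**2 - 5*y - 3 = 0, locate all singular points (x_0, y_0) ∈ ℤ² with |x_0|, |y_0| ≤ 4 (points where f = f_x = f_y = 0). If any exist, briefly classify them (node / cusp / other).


Singular points: {(1, -2)}; classification: cusp.

Compute partial derivatives:
  f_x = 3*x**2 - 2*x*y - 10*x - y**2 - 2*y + 3.
  f_y = -x**2 - 2*x*y - 2*x - 3*y**2 - 8*y - 5.
Scan x_0 ∈ {−4, ..., 4}. For each x_0, f_y(x_0, y) is a polynomial in y; find its integer roots y ∈ {−4, ..., 4}, then test f_x and f at those candidates.
  x = -4: f_y(-4, y) = -3*y**2 - 13; no integer root y with |y| ≤ 4.
  x = -3: f_y(-3, y) = -3*y**2 - 2*y - 8; no integer root y with |y| ≤ 4.
  x = -2: f_y(-2, y) = -3*y**2 - 4*y - 5; no integer root y with |y| ≤ 4.
  x = -1: f_y(-1, y) = -3*y**2 - 6*y - 4; no integer root y with |y| ≤ 4.
  x = 0: f_y(0, y) = -3*y**2 - 8*y - 5; vanishes at y ∈ {-1}. (0, -1): f_x = 4 ≠ 0.
  x = 1: f_y(1, y) = -3*y**2 - 10*y - 8; vanishes at y ∈ {-2}. (1, -2): f_x = 0, f = 0 — SINGULAR.
  x = 2: f_y(2, y) = -3*y**2 - 12*y - 13; no integer root y with |y| ≤ 4.
  x = 3: f_y(3, y) = -3*y**2 - 14*y - 20; no integer root y with |y| ≤ 4.
  x = 4: f_y(4, y) = -3*y**2 - 16*y - 29; no integer root y with |y| ≤ 4.
Only singular point on the grid: (1, -2).
Classify: substitute x = 1 + u, y = -2 + v and expand: f = u**3 - u**2*v - u*v**2 - v**3 + v**2.
No constant or linear terms (consistent with a singular point). Quadratic part: v**2. Cubic part: u**3 - u**2*v - u*v**2 - v**3.
The quadratic part v**2 is a perfect square, so there is a single (double) tangent line v = 0, i.e. y = -2. Restricting the cubic part to that line (v = 0) leaves u**3 ≠ 0, so f is not divisible by v and the branch is v² ≈ -u**3 to lowest order — this is a cusp.
Classification: cusp.


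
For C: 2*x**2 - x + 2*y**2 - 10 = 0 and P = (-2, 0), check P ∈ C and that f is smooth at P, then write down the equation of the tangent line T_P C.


Tangent line at P: -9*x - 18 = 0.

Step 1: f(-2, 0) = 0, so P lies on C.
Step 2: partial derivatives
  f_x(x, y) = 4*x - 1, f_y(x, y) = 4*y.
  f_x(P) = -9, f_y(P) = 0 (gradient nonzero, so P is smooth).
Step 3: tangent line at P: -9·(x − -2) + 0·(y − 0) = 0.
Expanding: -9*x - 18 = 0.


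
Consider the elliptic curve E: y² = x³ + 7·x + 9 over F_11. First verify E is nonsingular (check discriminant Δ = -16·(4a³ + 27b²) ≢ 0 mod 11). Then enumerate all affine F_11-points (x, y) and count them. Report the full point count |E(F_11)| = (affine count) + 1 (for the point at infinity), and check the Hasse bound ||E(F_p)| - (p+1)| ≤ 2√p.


Affine points = {(0, 3), (0, 8), (2, 3), (2, 8), (5, 2), (5, 9), (6, 5), (6, 6), (7, 4), (7, 7), (8, 4), (8, 7), (9, 3), (9, 8), (10, 1), (10, 10)}; affine count = 16; |E(F_11)| = 17.

Discriminant check: Δ ∝ 4a³ + 27b² = 4·7³ + 27·9² = 4·343 + 27·81 ≡ 6 (mod 11). Nonzero ⇒ E is nonsingular.
For each x ∈ F_11, compute rhs = x³ + 7·x + 9 mod 11, then count y ∈ F_11 with y² ≡ rhs.
  x = 0: rhs = 9, matching y values: 3, 8 (2 points).
  x = 1: rhs = 6, matching y values: none (0 points).
  x = 2: rhs = 9, matching y values: 3, 8 (2 points).
  x = 3: rhs = 2, matching y values: none (0 points).
  x = 4: rhs = 2, matching y values: none (0 points).
  x = 5: rhs = 4, matching y values: 2, 9 (2 points).
  x = 6: rhs = 3, matching y values: 5, 6 (2 points).
  x = 7: rhs = 5, matching y values: 4, 7 (2 points).
  x = 8: rhs = 5, matching y values: 4, 7 (2 points).
  x = 9: rhs = 9, matching y values: 3, 8 (2 points).
  x = 10: rhs = 1, matching y values: 1, 10 (2 points).
Total affine count: 16.
Full point count |E(F_11)| = 16 + 1 = 17.
Hasse bound: |17 − (11+1)| = |5| = 5 ≤ 2√11 ≈ 6.6332 ✓.


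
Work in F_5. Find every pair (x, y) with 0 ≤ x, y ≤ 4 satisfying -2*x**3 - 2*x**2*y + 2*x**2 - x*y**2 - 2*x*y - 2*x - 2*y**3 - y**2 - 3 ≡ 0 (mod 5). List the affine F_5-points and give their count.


Affine F_5-points: {(1, 0), (2, 0), (3, 0), (3, 1), (3, 2), (4, 4)}; count = 6.

For each of the 25 pairs (x, y) ∈ F_5², evaluate f(x, y) mod 5. Record the zeros.
  x = 0: [0↦2, 1↦4, 2↦2, 3↦4, 4↦3]  zeros at y ∈ ∅
  x = 1: [0↦0, 1↦2, 2↦3, 3↦1, 4↦4]  zeros at y ∈ {0}
  x = 2: [0↦0, 1↦3, 2↦3, 3↦3, 4↦1]  zeros at y ∈ {0}
  x = 3: [0↦0, 1↦0, 2↦0, 3↦3, 4↦2]  zeros at y ∈ {0, 1, 2}
  x = 4: [0↦3, 1↦1, 2↦2, 3↦4, 4↦0]  zeros at y ∈ {4}
Collecting zeros: affine points = {(1, 0), (2, 0), (3, 0), (3, 1), (3, 2), (4, 4)}.
Total count |C(F_5)_aff| = 6.


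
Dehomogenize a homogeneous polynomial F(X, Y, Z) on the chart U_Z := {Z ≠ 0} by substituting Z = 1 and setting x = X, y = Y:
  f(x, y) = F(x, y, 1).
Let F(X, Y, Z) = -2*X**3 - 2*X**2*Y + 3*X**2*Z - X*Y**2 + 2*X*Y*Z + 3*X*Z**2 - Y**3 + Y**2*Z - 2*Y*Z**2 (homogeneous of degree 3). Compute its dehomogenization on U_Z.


f(x, y) = -2*x**3 - 2*x**2*y + 3*x**2 - x*y**2 + 2*x*y + 3*x - y**3 + y**2 - 2*y

On U_Z we set Z = 1. Each monomial c·X^i·Y^j·Z^k in F becomes c·x^i·y^j·1^k = c·x^i·y^j.
Substituting Z = 1: F(X, Y, 1) = -2*x**3 - 2*x**2*y + 3*x**2 - x*y**2 + 2*x*y + 3*x - y**3 + y**2 - 2*y.
Note: deg(f) ≤ deg(F) = 3; strict inequality happens when F is divisible by Z (lost terms).


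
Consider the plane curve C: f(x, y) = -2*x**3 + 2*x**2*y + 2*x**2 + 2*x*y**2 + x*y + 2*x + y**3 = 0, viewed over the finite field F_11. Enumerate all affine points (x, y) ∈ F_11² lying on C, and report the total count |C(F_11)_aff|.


Affine F_11-points: {(0, 0), (1, 4), (1, 6), (1, 10), (2, 1), (2, 7), (2, 10), (3, 2), (3, 6), (3, 8), (4, 0), (6, 4), (8, 0), (8, 7), (8, 10), (9, 4), (9, 7)}; count = 17.

For each of the 121 pairs (x, y) ∈ F_11², evaluate f(x, y) mod 11. Record the zeros.
  x = 0: [0↦0, 1↦1, 2↦8, 3↦5, 4↦9, 5↦4, 6↦7, 7↦2, 8↦6, 9↦3, 10↦10]  zeros at y ∈ {0}
  x = 1: [0↦2, 1↦8, 2↦2, 3↦1, 4↦0, 5↦5, 6↦0, 7↦2, 8↦6, 9↦7, 10↦0]  zeros at y ∈ {4, 6, 10}
  x = 2: [0↦7, 1↦0, 2↦7, 3↦1, 4↦10, 5↦7, 6↦9, 7↦0, 8↦8, 9↦6, 10↦0]  zeros at y ∈ {1, 7, 10}
  x = 3: [0↦3, 1↦9, 2↦0, 3↦4, 4↦5, 5↦9, 6↦0, 7↦6, 8↦0, 9↦10, 10↦9]  zeros at y ∈ {2, 6, 8}
  x = 4: [0↦0, 1↦1, 2↦2, 3↦9, 4↦6, 5↦10, 6↦5, 7↦8, 8↦3, 9↦7, 10↦4]  zeros at y ∈ {0}
  x = 5: [0↦8, 1↦8, 2↦1, 3↦4, 4↦1, 5↦9, 6↦1, 7↦5, 8↦5, 9↦7, 10↦6]  zeros at y ∈ ∅
  x = 6: [0↦4, 1↦7, 2↦7, 3↦10, 4↦0, 5↦5, 6↦9, 7↦7, 8↦5, 9↦9, 10↦3]  zeros at y ∈ {4}
  x = 7: [0↦9, 1↦8, 2↦8, 3↦4, 4↦2, 5↦8, 6↦6, 7↦2, 8↦2, 9↦1, 10↦5]  zeros at y ∈ ∅
  x = 8: [0↦0, 1↦10, 2↦3, 3↦7, 4↦6, 5↦6, 6↦2, 7↦0, 8↦6, 9↦4, 10↦0]  zeros at y ∈ {0, 7, 10}
  x = 9: [0↦9, 1↦1, 2↦2, 3↦7, 4↦0, 5↦9, 6↦7, 7↦0, 8↦5, 9↦6, 10↦9]  zeros at y ∈ {4, 7}
  x = 10: [0↦2, 1↦2, 2↦4, 3↦3, 4↦5, 5↦5, 6↦9, 7↦1, 8↦9, 9↦6, 10↦9]  zeros at y ∈ ∅
Collecting zeros: affine points = {(0, 0), (1, 4), (1, 6), (1, 10), (2, 1), (2, 7), (2, 10), (3, 2), (3, 6), (3, 8), (4, 0), (6, 4), (8, 0), (8, 7), (8, 10), (9, 4), (9, 7)}.
Total count |C(F_11)_aff| = 17.
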